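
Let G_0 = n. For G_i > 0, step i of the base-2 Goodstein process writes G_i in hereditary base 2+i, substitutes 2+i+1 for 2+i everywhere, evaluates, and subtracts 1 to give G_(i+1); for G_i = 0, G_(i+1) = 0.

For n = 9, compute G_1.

81

(0) 9|_2 = 2^(2 + 1) + 1 ↦ 3^(3 + 1) + 1|_3 = 82 ⇒ 81
(1) 81|_3 = 3^(3 + 1) ↦ 4^(4 + 1)|_4 = 1024 ⇒ 1023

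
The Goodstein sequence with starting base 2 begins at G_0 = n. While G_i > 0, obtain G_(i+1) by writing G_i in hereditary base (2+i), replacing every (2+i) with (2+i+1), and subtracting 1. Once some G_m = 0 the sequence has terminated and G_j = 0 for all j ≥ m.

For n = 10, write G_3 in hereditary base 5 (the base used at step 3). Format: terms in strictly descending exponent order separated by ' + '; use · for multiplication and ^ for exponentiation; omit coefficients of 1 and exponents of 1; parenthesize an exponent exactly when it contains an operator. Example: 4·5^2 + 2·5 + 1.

5^(5 + 1)

step 0: 10 = 2^(2 + 1) + 2; sub 3 for 2: 3^(3 + 1) + 3; = 84; G_1 = 84−1 = 83
step 1: 83 = 3^(3 + 1) + 2; sub 4 for 3: 4^(4 + 1) + 2; = 1026; G_2 = 1026−1 = 1025
step 2: 1025 = 4^(4 + 1) + 1; sub 5 for 4: 5^(5 + 1) + 1; = 15626; G_3 = 15626−1 = 15625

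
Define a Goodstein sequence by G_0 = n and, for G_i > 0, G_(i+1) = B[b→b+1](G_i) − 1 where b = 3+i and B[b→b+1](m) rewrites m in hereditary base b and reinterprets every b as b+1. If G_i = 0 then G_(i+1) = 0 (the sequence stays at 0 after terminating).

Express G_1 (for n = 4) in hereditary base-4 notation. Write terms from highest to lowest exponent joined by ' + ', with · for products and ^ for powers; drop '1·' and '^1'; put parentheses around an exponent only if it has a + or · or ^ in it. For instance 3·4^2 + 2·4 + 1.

4 —HB3→ 3 + 1 —bump→ 4 + 1 = 5 —(−1)→ 4
4 —HB4→ 4 —bump→ 5 = 5 —(−1)→ 4

4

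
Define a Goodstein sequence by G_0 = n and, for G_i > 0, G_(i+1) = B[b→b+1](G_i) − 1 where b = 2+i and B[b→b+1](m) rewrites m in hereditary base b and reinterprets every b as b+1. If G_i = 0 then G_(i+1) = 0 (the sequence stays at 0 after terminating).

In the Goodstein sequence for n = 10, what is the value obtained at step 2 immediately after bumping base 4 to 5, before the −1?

15626

base 2: 10 = 2^(2 + 1) + 2; at 3: 3^(3 + 1) + 3 = 84; next = 83
base 3: 83 = 3^(3 + 1) + 2; at 4: 4^(4 + 1) + 2 = 1026; next = 1025
base 4: 1025 = 4^(4 + 1) + 1; at 5: 5^(5 + 1) + 1 = 15626; next = 15625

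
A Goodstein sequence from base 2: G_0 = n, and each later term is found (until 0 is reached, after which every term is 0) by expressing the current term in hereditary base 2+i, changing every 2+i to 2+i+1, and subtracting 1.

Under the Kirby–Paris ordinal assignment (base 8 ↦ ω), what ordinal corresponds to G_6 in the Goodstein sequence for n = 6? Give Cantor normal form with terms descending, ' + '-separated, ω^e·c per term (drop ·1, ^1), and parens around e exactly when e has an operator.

ω^5·5 + ω^4·5 + ω^3·5 + ω^2·5 + ω·5 + 3

G_0=6  [base 2] 2^2 + 2  →[2↦3]→  3^3 + 3 = 30  −1 ⇒ G_1=29
G_1=29  [base 3] 3^3 + 2  →[3↦4]→  4^4 + 2 = 258  −1 ⇒ G_2=257
G_2=257  [base 4] 4^4 + 1  →[4↦5]→  5^5 + 1 = 3126  −1 ⇒ G_3=3125
G_3=3125  [base 5] 5^5  →[5↦6]→  6^6 = 46656  −1 ⇒ G_4=46655
G_4=46655  [base 6] 5·6^5 + 5·6^4 + 5·6^3 + 5·6^2 + 5·6 + 5  →[6↦7]→  5·7^5 + 5·7^4 + 5·7^3 + 5·7^2 + 5·7 + 5 = 98040  −1 ⇒ G_5=98039
G_5=98039  [base 7] 5·7^5 + 5·7^4 + 5·7^3 + 5·7^2 + 5·7 + 4  →[7↦8]→  5·8^5 + 5·8^4 + 5·8^3 + 5·8^2 + 5·8 + 4 = 187244  −1 ⇒ G_6=187243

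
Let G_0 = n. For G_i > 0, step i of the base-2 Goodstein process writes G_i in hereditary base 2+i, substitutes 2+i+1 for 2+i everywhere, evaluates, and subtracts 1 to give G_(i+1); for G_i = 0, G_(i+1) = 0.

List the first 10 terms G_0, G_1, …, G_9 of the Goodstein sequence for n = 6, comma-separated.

(0) 6|_2 = 2^2 + 2 ↦ 3^3 + 3|_3 = 30 ⇒ 29
(1) 29|_3 = 3^3 + 2 ↦ 4^4 + 2|_4 = 258 ⇒ 257
(2) 257|_4 = 4^4 + 1 ↦ 5^5 + 1|_5 = 3126 ⇒ 3125
(3) 3125|_5 = 5^5 ↦ 6^6|_6 = 46656 ⇒ 46655
(4) 46655|_6 = 5·6^5 + 5·6^4 + 5·6^3 + 5·6^2 + 5·6 + 5 ↦ 5·7^5 + 5·7^4 + 5·7^3 + 5·7^2 + 5·7 + 5|_7 = 98040 ⇒ 98039
(5) 98039|_7 = 5·7^5 + 5·7^4 + 5·7^3 + 5·7^2 + 5·7 + 4 ↦ 5·8^5 + 5·8^4 + 5·8^3 + 5·8^2 + 5·8 + 4|_8 = 187244 ⇒ 187243
(6) 187243|_8 = 5·8^5 + 5·8^4 + 5·8^3 + 5·8^2 + 5·8 + 3 ↦ 5·9^5 + 5·9^4 + 5·9^3 + 5·9^2 + 5·9 + 3|_9 = 332148 ⇒ 332147
(7) 332147|_9 = 5·9^5 + 5·9^4 + 5·9^3 + 5·9^2 + 5·9 + 2 ↦ 5·10^5 + 5·10^4 + 5·10^3 + 5·10^2 + 5·10 + 2|_10 = 555552 ⇒ 555551
(8) 555551|_10 = 5·10^5 + 5·10^4 + 5·10^3 + 5·10^2 + 5·10 + 1 ↦ 5·11^5 + 5·11^4 + 5·11^3 + 5·11^2 + 5·11 + 1|_11 = 885776 ⇒ 885775

6, 29, 257, 3125, 46655, 98039, 187243, 332147, 555551, 885775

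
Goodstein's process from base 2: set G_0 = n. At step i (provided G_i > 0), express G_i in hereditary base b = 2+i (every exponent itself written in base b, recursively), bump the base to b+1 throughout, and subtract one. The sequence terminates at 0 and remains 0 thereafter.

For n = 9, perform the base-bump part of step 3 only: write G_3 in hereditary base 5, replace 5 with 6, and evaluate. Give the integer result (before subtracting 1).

140744

(0) 9|_2 = 2^(2 + 1) + 1 ↦ 3^(3 + 1) + 1|_3 = 82 ⇒ 81
(1) 81|_3 = 3^(3 + 1) ↦ 4^(4 + 1)|_4 = 1024 ⇒ 1023
(2) 1023|_4 = 3·4^4 + 3·4^3 + 3·4^2 + 3·4 + 3 ↦ 3·5^5 + 3·5^3 + 3·5^2 + 3·5 + 3|_5 = 9843 ⇒ 9842
(3) 9842|_5 = 3·5^5 + 3·5^3 + 3·5^2 + 3·5 + 2 ↦ 3·6^6 + 3·6^3 + 3·6^2 + 3·6 + 2|_6 = 140744 ⇒ 140743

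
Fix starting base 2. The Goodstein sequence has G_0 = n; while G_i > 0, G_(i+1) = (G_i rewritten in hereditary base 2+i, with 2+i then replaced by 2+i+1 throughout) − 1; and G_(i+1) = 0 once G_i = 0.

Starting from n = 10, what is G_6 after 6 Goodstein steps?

84073323

[0] 10 ≡ 2^(2 + 1) + 2 (base 2). Lift 3: 84. −1: 83.
[1] 83 ≡ 3^(3 + 1) + 2 (base 3). Lift 4: 1026. −1: 1025.
[2] 1025 ≡ 4^(4 + 1) + 1 (base 4). Lift 5: 15626. −1: 15625.
[3] 15625 ≡ 5^(5 + 1) (base 5). Lift 6: 279936. −1: 279935.
[4] 279935 ≡ 5·6^6 + 5·6^5 + 5·6^4 + 5·6^3 + 5·6^2 + 5·6 + 5 (base 6). Lift 7: 4215755. −1: 4215754.
[5] 4215754 ≡ 5·7^7 + 5·7^5 + 5·7^4 + 5·7^3 + 5·7^2 + 5·7 + 4 (base 7). Lift 8: 84073324. −1: 84073323.
[6] 84073323 ≡ 5·8^8 + 5·8^5 + 5·8^4 + 5·8^3 + 5·8^2 + 5·8 + 3 (base 8). Lift 9: 1937434593. −1: 1937434592.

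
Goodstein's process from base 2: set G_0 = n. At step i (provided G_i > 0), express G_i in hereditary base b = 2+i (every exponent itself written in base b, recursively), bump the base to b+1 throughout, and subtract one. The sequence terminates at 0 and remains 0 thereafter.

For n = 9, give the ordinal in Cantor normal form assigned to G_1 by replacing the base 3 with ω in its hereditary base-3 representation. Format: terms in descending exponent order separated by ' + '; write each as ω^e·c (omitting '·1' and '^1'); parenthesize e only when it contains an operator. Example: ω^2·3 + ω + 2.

ω^(ω + 1)

base 2: 9 = 2^(2 + 1) + 1; at 3: 3^(3 + 1) + 1 = 82; next = 81
base 3: 81 = 3^(3 + 1); at 4: 4^(4 + 1) = 1024; next = 1023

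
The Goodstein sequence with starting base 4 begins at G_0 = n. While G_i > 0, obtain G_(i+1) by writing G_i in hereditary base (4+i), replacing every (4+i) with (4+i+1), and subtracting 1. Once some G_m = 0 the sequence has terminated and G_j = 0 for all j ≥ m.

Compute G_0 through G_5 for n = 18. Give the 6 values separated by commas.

18, 26, 36, 48, 53, 58

(0) 18|_4 = 4^2 + 2 ↦ 5^2 + 2|_5 = 27 ⇒ 26
(1) 26|_5 = 5^2 + 1 ↦ 6^2 + 1|_6 = 37 ⇒ 36
(2) 36|_6 = 6^2 ↦ 7^2|_7 = 49 ⇒ 48
(3) 48|_7 = 6·7 + 6 ↦ 6·8 + 6|_8 = 54 ⇒ 53
(4) 53|_8 = 6·8 + 5 ↦ 6·9 + 5|_9 = 59 ⇒ 58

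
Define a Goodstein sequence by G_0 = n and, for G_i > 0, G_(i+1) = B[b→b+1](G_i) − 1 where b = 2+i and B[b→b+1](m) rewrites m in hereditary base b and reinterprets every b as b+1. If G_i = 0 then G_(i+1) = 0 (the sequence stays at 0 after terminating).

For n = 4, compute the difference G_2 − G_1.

G_0=4  [base 2] 2^2  →[2↦3]→  3^3 = 27  −1 ⇒ G_1=26
G_1=26  [base 3] 2·3^2 + 2·3 + 2  →[3↦4]→  2·4^2 + 2·4 + 2 = 42  −1 ⇒ G_2=41

15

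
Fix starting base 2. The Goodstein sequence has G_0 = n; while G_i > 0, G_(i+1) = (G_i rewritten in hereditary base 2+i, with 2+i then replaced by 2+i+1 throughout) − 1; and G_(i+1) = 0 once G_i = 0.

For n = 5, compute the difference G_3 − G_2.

212

5 —HB2→ 2^2 + 1 —bump→ 3^3 + 1 = 28 —(−1)→ 27
27 —HB3→ 3^3 —bump→ 4^4 = 256 —(−1)→ 255
255 —HB4→ 3·4^3 + 3·4^2 + 3·4 + 3 —bump→ 3·5^3 + 3·5^2 + 3·5 + 3 = 468 —(−1)→ 467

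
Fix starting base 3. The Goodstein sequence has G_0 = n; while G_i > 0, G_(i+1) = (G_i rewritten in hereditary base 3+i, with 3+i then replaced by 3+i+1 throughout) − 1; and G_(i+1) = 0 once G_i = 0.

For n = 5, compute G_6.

2

5 —HB3→ 3 + 2 —bump→ 4 + 2 = 6 —(−1)→ 5
5 —HB4→ 4 + 1 —bump→ 5 + 1 = 6 —(−1)→ 5
5 —HB5→ 5 —bump→ 6 = 6 —(−1)→ 5
5 —HB6→ 5 —bump→ 5 = 5 —(−1)→ 4
4 —HB7→ 4 —bump→ 4 = 4 —(−1)→ 3
3 —HB8→ 3 —bump→ 3 = 3 —(−1)→ 2
2 —HB9→ 2 —bump→ 2 = 2 —(−1)→ 1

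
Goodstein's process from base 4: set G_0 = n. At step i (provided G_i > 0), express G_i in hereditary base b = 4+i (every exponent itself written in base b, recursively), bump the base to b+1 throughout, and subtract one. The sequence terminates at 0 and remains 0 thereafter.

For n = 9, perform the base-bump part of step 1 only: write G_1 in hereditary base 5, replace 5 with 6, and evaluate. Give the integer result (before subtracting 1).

[0] 9 ≡ 2·4 + 1 (base 4). Lift 5: 11. −1: 10.
[1] 10 ≡ 2·5 (base 5). Lift 6: 12. −1: 11.

12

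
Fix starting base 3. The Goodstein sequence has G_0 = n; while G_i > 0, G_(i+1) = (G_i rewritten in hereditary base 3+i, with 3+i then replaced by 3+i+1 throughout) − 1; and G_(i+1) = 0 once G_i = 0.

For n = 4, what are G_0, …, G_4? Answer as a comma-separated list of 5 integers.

4, 4, 4, 3, 2

(0) 4|_3 = 3 + 1 ↦ 4 + 1|_4 = 5 ⇒ 4
(1) 4|_4 = 4 ↦ 5|_5 = 5 ⇒ 4
(2) 4|_5 = 4 ↦ 4|_6 = 4 ⇒ 3
(3) 3|_6 = 3 ↦ 3|_7 = 3 ⇒ 2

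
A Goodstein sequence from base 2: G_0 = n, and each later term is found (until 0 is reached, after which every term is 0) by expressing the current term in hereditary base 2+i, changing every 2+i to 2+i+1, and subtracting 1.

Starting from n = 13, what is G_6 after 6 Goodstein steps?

base 2: 13 = 2^(2 + 1) + 2^2 + 1; at 3: 3^(3 + 1) + 3^3 + 1 = 109; next = 108
base 3: 108 = 3^(3 + 1) + 3^3; at 4: 4^(4 + 1) + 4^4 = 1280; next = 1279
base 4: 1279 = 4^(4 + 1) + 3·4^3 + 3·4^2 + 3·4 + 3; at 5: 5^(5 + 1) + 3·5^3 + 3·5^2 + 3·5 + 3 = 16093; next = 16092
base 5: 16092 = 5^(5 + 1) + 3·5^3 + 3·5^2 + 3·5 + 2; at 6: 6^(6 + 1) + 3·6^3 + 3·6^2 + 3·6 + 2 = 280712; next = 280711
base 6: 280711 = 6^(6 + 1) + 3·6^3 + 3·6^2 + 3·6 + 1; at 7: 7^(7 + 1) + 3·7^3 + 3·7^2 + 3·7 + 1 = 5765999; next = 5765998
base 7: 5765998 = 7^(7 + 1) + 3·7^3 + 3·7^2 + 3·7; at 8: 8^(8 + 1) + 3·8^3 + 3·8^2 + 3·8 = 134219480; next = 134219479
base 8: 134219479 = 8^(8 + 1) + 3·8^3 + 3·8^2 + 2·8 + 7; at 9: 9^(9 + 1) + 3·9^3 + 3·9^2 + 2·9 + 7 = 3486786856; next = 3486786855

134219479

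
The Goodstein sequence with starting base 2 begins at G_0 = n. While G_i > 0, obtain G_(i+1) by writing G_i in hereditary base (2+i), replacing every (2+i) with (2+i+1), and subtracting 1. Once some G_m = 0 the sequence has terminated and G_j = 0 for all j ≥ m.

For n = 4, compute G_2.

4 —HB2→ 2^2 —bump→ 3^3 = 27 —(−1)→ 26
26 —HB3→ 2·3^2 + 2·3 + 2 —bump→ 2·4^2 + 2·4 + 2 = 42 —(−1)→ 41

41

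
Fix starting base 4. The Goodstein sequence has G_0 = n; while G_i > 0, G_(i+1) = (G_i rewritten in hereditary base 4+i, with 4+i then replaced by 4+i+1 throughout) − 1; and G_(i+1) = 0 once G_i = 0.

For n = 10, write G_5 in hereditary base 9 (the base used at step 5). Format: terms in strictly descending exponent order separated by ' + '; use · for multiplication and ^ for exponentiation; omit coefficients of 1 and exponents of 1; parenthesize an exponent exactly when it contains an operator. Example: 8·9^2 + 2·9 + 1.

G_0 = 10. HB_4(10) = 2·4 + 2. Bump = 12. G_1 = 11.
G_1 = 11. HB_5(11) = 2·5 + 1. Bump = 13. G_2 = 12.
G_2 = 12. HB_6(12) = 2·6. Bump = 14. G_3 = 13.
G_3 = 13. HB_7(13) = 7 + 6. Bump = 14. G_4 = 13.
G_4 = 13. HB_8(13) = 8 + 5. Bump = 14. G_5 = 13.
G_5 = 13. HB_9(13) = 9 + 4. Bump = 14. G_6 = 13.

9 + 4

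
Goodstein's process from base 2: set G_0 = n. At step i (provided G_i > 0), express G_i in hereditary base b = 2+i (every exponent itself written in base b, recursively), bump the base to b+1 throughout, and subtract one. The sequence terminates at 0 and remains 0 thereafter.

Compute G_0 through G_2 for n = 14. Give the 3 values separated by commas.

14, 110, 1281

(0) 14|_2 = 2^(2 + 1) + 2^2 + 2 ↦ 3^(3 + 1) + 3^3 + 3|_3 = 111 ⇒ 110
(1) 110|_3 = 3^(3 + 1) + 3^3 + 2 ↦ 4^(4 + 1) + 4^4 + 2|_4 = 1282 ⇒ 1281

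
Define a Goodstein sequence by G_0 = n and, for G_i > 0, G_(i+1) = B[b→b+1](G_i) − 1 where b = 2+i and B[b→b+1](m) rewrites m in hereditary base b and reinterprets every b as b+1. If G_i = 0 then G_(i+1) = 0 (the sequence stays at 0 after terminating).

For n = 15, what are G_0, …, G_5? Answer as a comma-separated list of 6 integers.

15 —HB2→ 2^(2 + 1) + 2^2 + 2 + 1 —bump→ 3^(3 + 1) + 3^3 + 3 + 1 = 112 —(−1)→ 111
111 —HB3→ 3^(3 + 1) + 3^3 + 3 —bump→ 4^(4 + 1) + 4^4 + 4 = 1284 —(−1)→ 1283
1283 —HB4→ 4^(4 + 1) + 4^4 + 3 —bump→ 5^(5 + 1) + 5^5 + 3 = 18753 —(−1)→ 18752
18752 —HB5→ 5^(5 + 1) + 5^5 + 2 —bump→ 6^(6 + 1) + 6^6 + 2 = 326594 —(−1)→ 326593
326593 —HB6→ 6^(6 + 1) + 6^6 + 1 —bump→ 7^(7 + 1) + 7^7 + 1 = 6588345 —(−1)→ 6588344

15, 111, 1283, 18752, 326593, 6588344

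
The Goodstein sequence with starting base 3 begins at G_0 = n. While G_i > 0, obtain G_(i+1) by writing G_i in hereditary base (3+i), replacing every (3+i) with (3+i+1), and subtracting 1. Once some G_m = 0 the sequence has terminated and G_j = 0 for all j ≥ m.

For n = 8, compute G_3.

i=0: 8 = 2·3 + 2 (b=3); 3→4: 2·4 + 2 = 10; 10−1 = 9
i=1: 9 = 2·4 + 1 (b=4); 4→5: 2·5 + 1 = 11; 11−1 = 10
i=2: 10 = 2·5 (b=5); 5→6: 2·6 = 12; 12−1 = 11
i=3: 11 = 6 + 5 (b=6); 6→7: 7 + 5 = 12; 12−1 = 11

11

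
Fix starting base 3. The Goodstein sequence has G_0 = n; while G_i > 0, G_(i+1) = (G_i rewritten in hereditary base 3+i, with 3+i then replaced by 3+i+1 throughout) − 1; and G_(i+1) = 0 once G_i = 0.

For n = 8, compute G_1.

9

[0] 8 ≡ 2·3 + 2 (base 3). Lift 4: 10. −1: 9.
[1] 9 ≡ 2·4 + 1 (base 4). Lift 5: 11. −1: 10.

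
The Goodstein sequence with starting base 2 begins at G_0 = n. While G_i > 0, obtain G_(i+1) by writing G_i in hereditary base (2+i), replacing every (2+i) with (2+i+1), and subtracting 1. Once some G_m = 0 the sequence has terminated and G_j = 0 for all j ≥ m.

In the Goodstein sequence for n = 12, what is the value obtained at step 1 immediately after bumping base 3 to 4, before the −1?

1066

(0) 12|_2 = 2^(2 + 1) + 2^2 ↦ 3^(3 + 1) + 3^3|_3 = 108 ⇒ 107
(1) 107|_3 = 3^(3 + 1) + 2·3^2 + 2·3 + 2 ↦ 4^(4 + 1) + 2·4^2 + 2·4 + 2|_4 = 1066 ⇒ 1065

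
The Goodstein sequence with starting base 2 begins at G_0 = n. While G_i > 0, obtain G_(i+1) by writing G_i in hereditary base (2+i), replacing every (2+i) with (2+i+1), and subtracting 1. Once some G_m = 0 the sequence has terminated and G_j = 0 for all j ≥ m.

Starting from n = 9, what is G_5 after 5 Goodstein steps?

base 2: 9 = 2^(2 + 1) + 1; at 3: 3^(3 + 1) + 1 = 82; next = 81
base 3: 81 = 3^(3 + 1); at 4: 4^(4 + 1) = 1024; next = 1023
base 4: 1023 = 3·4^4 + 3·4^3 + 3·4^2 + 3·4 + 3; at 5: 3·5^5 + 3·5^3 + 3·5^2 + 3·5 + 3 = 9843; next = 9842
base 5: 9842 = 3·5^5 + 3·5^3 + 3·5^2 + 3·5 + 2; at 6: 3·6^6 + 3·6^3 + 3·6^2 + 3·6 + 2 = 140744; next = 140743
base 6: 140743 = 3·6^6 + 3·6^3 + 3·6^2 + 3·6 + 1; at 7: 3·7^7 + 3·7^3 + 3·7^2 + 3·7 + 1 = 2471827; next = 2471826
base 7: 2471826 = 3·7^7 + 3·7^3 + 3·7^2 + 3·7; at 8: 3·8^8 + 3·8^3 + 3·8^2 + 3·8 = 50333400; next = 50333399

2471826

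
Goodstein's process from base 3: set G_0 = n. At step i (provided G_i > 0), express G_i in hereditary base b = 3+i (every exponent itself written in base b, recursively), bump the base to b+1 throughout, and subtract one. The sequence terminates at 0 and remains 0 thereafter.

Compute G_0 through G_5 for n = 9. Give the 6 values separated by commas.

9, 15, 17, 19, 21, 23

9 —HB3→ 3^2 —bump→ 4^2 = 16 —(−1)→ 15
15 —HB4→ 3·4 + 3 —bump→ 3·5 + 3 = 18 —(−1)→ 17
17 —HB5→ 3·5 + 2 —bump→ 3·6 + 2 = 20 —(−1)→ 19
19 —HB6→ 3·6 + 1 —bump→ 3·7 + 1 = 22 —(−1)→ 21
21 —HB7→ 3·7 —bump→ 3·8 = 24 —(−1)→ 23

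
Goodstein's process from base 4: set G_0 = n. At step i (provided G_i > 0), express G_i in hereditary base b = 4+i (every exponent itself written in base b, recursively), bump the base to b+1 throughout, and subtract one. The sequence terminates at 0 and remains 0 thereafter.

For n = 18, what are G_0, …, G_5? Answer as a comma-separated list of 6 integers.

base 4: 18 = 4^2 + 2; at 5: 5^2 + 2 = 27; next = 26
base 5: 26 = 5^2 + 1; at 6: 6^2 + 1 = 37; next = 36
base 6: 36 = 6^2; at 7: 7^2 = 49; next = 48
base 7: 48 = 6·7 + 6; at 8: 6·8 + 6 = 54; next = 53
base 8: 53 = 6·8 + 5; at 9: 6·9 + 5 = 59; next = 58

18, 26, 36, 48, 53, 58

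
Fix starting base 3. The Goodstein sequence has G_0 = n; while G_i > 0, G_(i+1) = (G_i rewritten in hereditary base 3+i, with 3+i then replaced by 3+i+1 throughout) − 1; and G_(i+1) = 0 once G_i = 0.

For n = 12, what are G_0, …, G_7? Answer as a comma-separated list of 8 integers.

12 —HB3→ 3^2 + 3 —bump→ 4^2 + 4 = 20 —(−1)→ 19
19 —HB4→ 4^2 + 3 —bump→ 5^2 + 3 = 28 —(−1)→ 27
27 —HB5→ 5^2 + 2 —bump→ 6^2 + 2 = 38 —(−1)→ 37
37 —HB6→ 6^2 + 1 —bump→ 7^2 + 1 = 50 —(−1)→ 49
49 —HB7→ 7^2 —bump→ 8^2 = 64 —(−1)→ 63
63 —HB8→ 7·8 + 7 —bump→ 7·9 + 7 = 70 —(−1)→ 69
69 —HB9→ 7·9 + 6 —bump→ 7·10 + 6 = 76 —(−1)→ 75

12, 19, 27, 37, 49, 63, 69, 75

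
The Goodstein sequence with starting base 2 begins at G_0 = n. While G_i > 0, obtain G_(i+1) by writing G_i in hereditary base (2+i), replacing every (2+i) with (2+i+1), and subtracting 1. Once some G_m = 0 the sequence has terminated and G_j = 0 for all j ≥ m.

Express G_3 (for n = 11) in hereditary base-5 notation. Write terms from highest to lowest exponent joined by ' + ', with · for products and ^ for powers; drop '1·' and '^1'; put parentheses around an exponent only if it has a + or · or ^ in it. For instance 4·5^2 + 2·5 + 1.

G_0 = 11. HB_2(11) = 2^(2 + 1) + 2 + 1. Bump = 85. G_1 = 84.
G_1 = 84. HB_3(84) = 3^(3 + 1) + 3. Bump = 1028. G_2 = 1027.
G_2 = 1027. HB_4(1027) = 4^(4 + 1) + 3. Bump = 15628. G_3 = 15627.

5^(5 + 1) + 2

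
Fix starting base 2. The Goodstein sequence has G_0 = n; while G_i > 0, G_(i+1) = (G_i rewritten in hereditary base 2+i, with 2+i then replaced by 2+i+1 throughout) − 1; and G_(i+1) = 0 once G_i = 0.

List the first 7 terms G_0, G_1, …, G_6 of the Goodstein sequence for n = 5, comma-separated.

5, 27, 255, 467, 775, 1197, 1751

step 0: 5 = 2^2 + 1; sub 3 for 2: 3^3 + 1; = 28; G_1 = 28−1 = 27
step 1: 27 = 3^3; sub 4 for 3: 4^4; = 256; G_2 = 256−1 = 255
step 2: 255 = 3·4^3 + 3·4^2 + 3·4 + 3; sub 5 for 4: 3·5^3 + 3·5^2 + 3·5 + 3; = 468; G_3 = 468−1 = 467
step 3: 467 = 3·5^3 + 3·5^2 + 3·5 + 2; sub 6 for 5: 3·6^3 + 3·6^2 + 3·6 + 2; = 776; G_4 = 776−1 = 775
step 4: 775 = 3·6^3 + 3·6^2 + 3·6 + 1; sub 7 for 6: 3·7^3 + 3·7^2 + 3·7 + 1; = 1198; G_5 = 1198−1 = 1197
step 5: 1197 = 3·7^3 + 3·7^2 + 3·7; sub 8 for 7: 3·8^3 + 3·8^2 + 3·8; = 1752; G_6 = 1752−1 = 1751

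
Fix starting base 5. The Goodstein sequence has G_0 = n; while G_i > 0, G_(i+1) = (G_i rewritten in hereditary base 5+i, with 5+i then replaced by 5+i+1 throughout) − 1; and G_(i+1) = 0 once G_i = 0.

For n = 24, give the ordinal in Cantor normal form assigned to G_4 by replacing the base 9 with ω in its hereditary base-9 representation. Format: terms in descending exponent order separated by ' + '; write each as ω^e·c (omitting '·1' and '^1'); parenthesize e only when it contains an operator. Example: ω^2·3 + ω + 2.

ω·4

G_0 = 24. HB_5(24) = 4·5 + 4. Bump = 28. G_1 = 27.
G_1 = 27. HB_6(27) = 4·6 + 3. Bump = 31. G_2 = 30.
G_2 = 30. HB_7(30) = 4·7 + 2. Bump = 34. G_3 = 33.
G_3 = 33. HB_8(33) = 4·8 + 1. Bump = 37. G_4 = 36.
G_4 = 36. HB_9(36) = 4·9. Bump = 40. G_5 = 39.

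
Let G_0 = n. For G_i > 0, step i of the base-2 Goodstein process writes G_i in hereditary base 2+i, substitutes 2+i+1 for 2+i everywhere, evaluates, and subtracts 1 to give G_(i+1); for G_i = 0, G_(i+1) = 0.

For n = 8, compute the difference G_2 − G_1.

(0) 8|_2 = 2^(2 + 1) ↦ 3^(3 + 1)|_3 = 81 ⇒ 80
(1) 80|_3 = 2·3^3 + 2·3^2 + 2·3 + 2 ↦ 2·4^4 + 2·4^2 + 2·4 + 2|_4 = 554 ⇒ 553

473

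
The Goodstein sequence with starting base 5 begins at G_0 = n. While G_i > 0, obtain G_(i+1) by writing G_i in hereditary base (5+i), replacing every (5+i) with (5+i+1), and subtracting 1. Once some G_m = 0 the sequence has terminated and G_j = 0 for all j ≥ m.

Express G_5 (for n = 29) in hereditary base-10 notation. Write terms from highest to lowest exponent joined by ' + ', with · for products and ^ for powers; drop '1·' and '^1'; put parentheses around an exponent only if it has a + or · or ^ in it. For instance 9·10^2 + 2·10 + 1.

i=0: 29 = 5^2 + 4 (b=5); 5→6: 6^2 + 4 = 40; 40−1 = 39
i=1: 39 = 6^2 + 3 (b=6); 6→7: 7^2 + 3 = 52; 52−1 = 51
i=2: 51 = 7^2 + 2 (b=7); 7→8: 8^2 + 2 = 66; 66−1 = 65
i=3: 65 = 8^2 + 1 (b=8); 8→9: 9^2 + 1 = 82; 82−1 = 81
i=4: 81 = 9^2 (b=9); 9→10: 10^2 = 100; 100−1 = 99
i=5: 99 = 9·10 + 9 (b=10); 10→11: 9·11 + 9 = 108; 108−1 = 107

9·10 + 9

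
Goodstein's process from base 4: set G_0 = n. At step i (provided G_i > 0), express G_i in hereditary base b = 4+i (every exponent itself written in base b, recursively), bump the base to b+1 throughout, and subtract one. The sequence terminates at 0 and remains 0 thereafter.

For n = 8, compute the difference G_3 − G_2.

0

8 —HB4→ 2·4 —bump→ 2·5 = 10 —(−1)→ 9
9 —HB5→ 5 + 4 —bump→ 6 + 4 = 10 —(−1)→ 9
9 —HB6→ 6 + 3 —bump→ 7 + 3 = 10 —(−1)→ 9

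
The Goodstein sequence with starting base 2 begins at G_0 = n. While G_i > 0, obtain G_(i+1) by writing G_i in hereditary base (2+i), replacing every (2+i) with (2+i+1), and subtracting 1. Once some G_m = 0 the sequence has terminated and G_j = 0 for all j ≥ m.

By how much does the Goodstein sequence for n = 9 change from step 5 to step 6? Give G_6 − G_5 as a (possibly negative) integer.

47861573

[0] 9 ≡ 2^(2 + 1) + 1 (base 2). Lift 3: 82. −1: 81.
[1] 81 ≡ 3^(3 + 1) (base 3). Lift 4: 1024. −1: 1023.
[2] 1023 ≡ 3·4^4 + 3·4^3 + 3·4^2 + 3·4 + 3 (base 4). Lift 5: 9843. −1: 9842.
[3] 9842 ≡ 3·5^5 + 3·5^3 + 3·5^2 + 3·5 + 2 (base 5). Lift 6: 140744. −1: 140743.
[4] 140743 ≡ 3·6^6 + 3·6^3 + 3·6^2 + 3·6 + 1 (base 6). Lift 7: 2471827. −1: 2471826.
[5] 2471826 ≡ 3·7^7 + 3·7^3 + 3·7^2 + 3·7 (base 7). Lift 8: 50333400. −1: 50333399.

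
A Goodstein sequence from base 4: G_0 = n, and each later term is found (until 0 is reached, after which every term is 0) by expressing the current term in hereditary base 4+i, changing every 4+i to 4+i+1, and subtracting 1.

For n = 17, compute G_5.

47

(0) 17|_4 = 4^2 + 1 ↦ 5^2 + 1|_5 = 26 ⇒ 25
(1) 25|_5 = 5^2 ↦ 6^2|_6 = 36 ⇒ 35
(2) 35|_6 = 5·6 + 5 ↦ 5·7 + 5|_7 = 40 ⇒ 39
(3) 39|_7 = 5·7 + 4 ↦ 5·8 + 4|_8 = 44 ⇒ 43
(4) 43|_8 = 5·8 + 3 ↦ 5·9 + 3|_9 = 48 ⇒ 47
(5) 47|_9 = 5·9 + 2 ↦ 5·10 + 2|_10 = 52 ⇒ 51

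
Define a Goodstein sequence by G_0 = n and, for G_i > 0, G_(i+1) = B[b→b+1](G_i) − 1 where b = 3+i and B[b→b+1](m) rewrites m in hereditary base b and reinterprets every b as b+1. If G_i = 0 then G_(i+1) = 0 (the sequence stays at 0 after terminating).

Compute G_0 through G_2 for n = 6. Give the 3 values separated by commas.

6, 7, 7

G_0 = 6. HB_3(6) = 2·3. Bump = 8. G_1 = 7.
G_1 = 7. HB_4(7) = 4 + 3. Bump = 8. G_2 = 7.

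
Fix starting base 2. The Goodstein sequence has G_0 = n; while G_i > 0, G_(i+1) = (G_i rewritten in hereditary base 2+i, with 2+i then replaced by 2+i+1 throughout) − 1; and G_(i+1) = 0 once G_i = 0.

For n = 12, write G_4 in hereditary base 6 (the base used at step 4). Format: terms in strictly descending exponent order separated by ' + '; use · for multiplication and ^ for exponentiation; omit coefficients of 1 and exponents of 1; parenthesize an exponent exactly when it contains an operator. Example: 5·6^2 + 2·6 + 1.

6^(6 + 1) + 2·6^2 + 6 + 5

(0) 12|_2 = 2^(2 + 1) + 2^2 ↦ 3^(3 + 1) + 3^3|_3 = 108 ⇒ 107
(1) 107|_3 = 3^(3 + 1) + 2·3^2 + 2·3 + 2 ↦ 4^(4 + 1) + 2·4^2 + 2·4 + 2|_4 = 1066 ⇒ 1065
(2) 1065|_4 = 4^(4 + 1) + 2·4^2 + 2·4 + 1 ↦ 5^(5 + 1) + 2·5^2 + 2·5 + 1|_5 = 15686 ⇒ 15685
(3) 15685|_5 = 5^(5 + 1) + 2·5^2 + 2·5 ↦ 6^(6 + 1) + 2·6^2 + 2·6|_6 = 280020 ⇒ 280019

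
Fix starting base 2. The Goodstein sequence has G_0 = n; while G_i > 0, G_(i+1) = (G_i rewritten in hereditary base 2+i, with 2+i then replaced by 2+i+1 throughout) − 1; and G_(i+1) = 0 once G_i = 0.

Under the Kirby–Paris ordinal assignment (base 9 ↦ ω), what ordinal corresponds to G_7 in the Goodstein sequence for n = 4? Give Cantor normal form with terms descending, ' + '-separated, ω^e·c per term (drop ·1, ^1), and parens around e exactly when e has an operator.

(0) 4|_2 = 2^2 ↦ 3^3|_3 = 27 ⇒ 26
(1) 26|_3 = 2·3^2 + 2·3 + 2 ↦ 2·4^2 + 2·4 + 2|_4 = 42 ⇒ 41
(2) 41|_4 = 2·4^2 + 2·4 + 1 ↦ 2·5^2 + 2·5 + 1|_5 = 61 ⇒ 60
(3) 60|_5 = 2·5^2 + 2·5 ↦ 2·6^2 + 2·6|_6 = 84 ⇒ 83
(4) 83|_6 = 2·6^2 + 6 + 5 ↦ 2·7^2 + 7 + 5|_7 = 110 ⇒ 109
(5) 109|_7 = 2·7^2 + 7 + 4 ↦ 2·8^2 + 8 + 4|_8 = 140 ⇒ 139
(6) 139|_8 = 2·8^2 + 8 + 3 ↦ 2·9^2 + 9 + 3|_9 = 174 ⇒ 173
(7) 173|_9 = 2·9^2 + 9 + 2 ↦ 2·10^2 + 10 + 2|_10 = 212 ⇒ 211

ω^2·2 + ω + 2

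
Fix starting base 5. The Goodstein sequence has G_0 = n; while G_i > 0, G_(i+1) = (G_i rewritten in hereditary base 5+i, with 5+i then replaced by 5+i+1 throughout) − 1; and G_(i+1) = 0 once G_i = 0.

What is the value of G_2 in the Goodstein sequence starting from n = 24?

30

i=0: 24 = 4·5 + 4 (b=5); 5→6: 4·6 + 4 = 28; 28−1 = 27
i=1: 27 = 4·6 + 3 (b=6); 6→7: 4·7 + 3 = 31; 31−1 = 30
i=2: 30 = 4·7 + 2 (b=7); 7→8: 4·8 + 2 = 34; 34−1 = 33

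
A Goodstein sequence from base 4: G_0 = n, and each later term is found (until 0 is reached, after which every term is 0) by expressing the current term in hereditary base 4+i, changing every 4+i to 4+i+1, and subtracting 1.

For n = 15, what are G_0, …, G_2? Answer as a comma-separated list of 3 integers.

[0] 15 ≡ 3·4 + 3 (base 4). Lift 5: 18. −1: 17.
[1] 17 ≡ 3·5 + 2 (base 5). Lift 6: 20. −1: 19.

15, 17, 19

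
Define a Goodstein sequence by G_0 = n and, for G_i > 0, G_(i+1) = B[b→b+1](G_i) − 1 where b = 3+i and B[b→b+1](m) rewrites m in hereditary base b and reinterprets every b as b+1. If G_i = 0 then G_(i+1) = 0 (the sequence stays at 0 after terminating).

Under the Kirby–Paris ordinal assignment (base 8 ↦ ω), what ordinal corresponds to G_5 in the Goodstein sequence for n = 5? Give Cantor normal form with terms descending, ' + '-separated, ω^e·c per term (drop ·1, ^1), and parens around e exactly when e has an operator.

5 —HB3→ 3 + 2 —bump→ 4 + 2 = 6 —(−1)→ 5
5 —HB4→ 4 + 1 —bump→ 5 + 1 = 6 —(−1)→ 5
5 —HB5→ 5 —bump→ 6 = 6 —(−1)→ 5
5 —HB6→ 5 —bump→ 5 = 5 —(−1)→ 4
4 —HB7→ 4 —bump→ 4 = 4 —(−1)→ 3

3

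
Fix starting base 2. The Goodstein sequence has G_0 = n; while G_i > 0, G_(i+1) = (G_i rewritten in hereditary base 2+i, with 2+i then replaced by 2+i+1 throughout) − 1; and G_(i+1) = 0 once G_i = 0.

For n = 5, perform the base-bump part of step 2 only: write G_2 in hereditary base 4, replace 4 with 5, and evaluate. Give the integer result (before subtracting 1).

(0) 5|_2 = 2^2 + 1 ↦ 3^3 + 1|_3 = 28 ⇒ 27
(1) 27|_3 = 3^3 ↦ 4^4|_4 = 256 ⇒ 255
(2) 255|_4 = 3·4^3 + 3·4^2 + 3·4 + 3 ↦ 3·5^3 + 3·5^2 + 3·5 + 3|_5 = 468 ⇒ 467

468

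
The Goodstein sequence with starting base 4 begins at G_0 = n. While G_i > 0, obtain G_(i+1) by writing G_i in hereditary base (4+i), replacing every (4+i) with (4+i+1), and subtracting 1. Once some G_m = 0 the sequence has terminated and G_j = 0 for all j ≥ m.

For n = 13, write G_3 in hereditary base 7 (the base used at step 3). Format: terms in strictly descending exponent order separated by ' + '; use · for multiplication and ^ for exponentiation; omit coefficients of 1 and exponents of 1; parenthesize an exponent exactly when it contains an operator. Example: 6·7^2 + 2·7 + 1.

2·7 + 4

13 —HB4→ 3·4 + 1 —bump→ 3·5 + 1 = 16 —(−1)→ 15
15 —HB5→ 3·5 —bump→ 3·6 = 18 —(−1)→ 17
17 —HB6→ 2·6 + 5 —bump→ 2·7 + 5 = 19 —(−1)→ 18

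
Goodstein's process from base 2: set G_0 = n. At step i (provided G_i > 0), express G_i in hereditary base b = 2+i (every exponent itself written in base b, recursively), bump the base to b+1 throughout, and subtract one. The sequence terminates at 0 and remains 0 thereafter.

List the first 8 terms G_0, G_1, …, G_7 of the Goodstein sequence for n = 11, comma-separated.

G_0 = 11. HB_2(11) = 2^(2 + 1) + 2 + 1. Bump = 85. G_1 = 84.
G_1 = 84. HB_3(84) = 3^(3 + 1) + 3. Bump = 1028. G_2 = 1027.
G_2 = 1027. HB_4(1027) = 4^(4 + 1) + 3. Bump = 15628. G_3 = 15627.
G_3 = 15627. HB_5(15627) = 5^(5 + 1) + 2. Bump = 279938. G_4 = 279937.
G_4 = 279937. HB_6(279937) = 6^(6 + 1) + 1. Bump = 5764802. G_5 = 5764801.
G_5 = 5764801. HB_7(5764801) = 7^(7 + 1). Bump = 134217728. G_6 = 134217727.
G_6 = 134217727. HB_8(134217727) = 7·8^8 + 7·8^7 + 7·8^6 + 7·8^5 + 7·8^4 + 7·8^3 + 7·8^2 + 7·8 + 7. Bump = 2749609303. G_7 = 2749609302.

11, 84, 1027, 15627, 279937, 5764801, 134217727, 2749609302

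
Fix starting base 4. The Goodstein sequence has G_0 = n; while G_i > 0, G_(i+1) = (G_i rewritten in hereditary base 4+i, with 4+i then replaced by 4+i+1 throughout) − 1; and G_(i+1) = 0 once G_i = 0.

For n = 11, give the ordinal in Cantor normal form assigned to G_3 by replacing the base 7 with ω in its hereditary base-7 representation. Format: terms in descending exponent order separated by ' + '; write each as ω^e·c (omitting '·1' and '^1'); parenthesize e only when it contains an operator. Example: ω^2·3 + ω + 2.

11 —HB4→ 2·4 + 3 —bump→ 2·5 + 3 = 13 —(−1)→ 12
12 —HB5→ 2·5 + 2 —bump→ 2·6 + 2 = 14 —(−1)→ 13
13 —HB6→ 2·6 + 1 —bump→ 2·7 + 1 = 15 —(−1)→ 14
14 —HB7→ 2·7 —bump→ 2·8 = 16 —(−1)→ 15

ω·2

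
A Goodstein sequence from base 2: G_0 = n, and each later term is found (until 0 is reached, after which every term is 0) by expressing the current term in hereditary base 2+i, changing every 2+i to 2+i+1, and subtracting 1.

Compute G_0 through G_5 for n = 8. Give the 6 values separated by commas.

step 0: 8 = 2^(2 + 1); sub 3 for 2: 3^(3 + 1); = 81; G_1 = 81−1 = 80
step 1: 80 = 2·3^3 + 2·3^2 + 2·3 + 2; sub 4 for 3: 2·4^4 + 2·4^2 + 2·4 + 2; = 554; G_2 = 554−1 = 553
step 2: 553 = 2·4^4 + 2·4^2 + 2·4 + 1; sub 5 for 4: 2·5^5 + 2·5^2 + 2·5 + 1; = 6311; G_3 = 6311−1 = 6310
step 3: 6310 = 2·5^5 + 2·5^2 + 2·5; sub 6 for 5: 2·6^6 + 2·6^2 + 2·6; = 93396; G_4 = 93396−1 = 93395
step 4: 93395 = 2·6^6 + 2·6^2 + 6 + 5; sub 7 for 6: 2·7^7 + 2·7^2 + 7 + 5; = 1647196; G_5 = 1647196−1 = 1647195

8, 80, 553, 6310, 93395, 1647195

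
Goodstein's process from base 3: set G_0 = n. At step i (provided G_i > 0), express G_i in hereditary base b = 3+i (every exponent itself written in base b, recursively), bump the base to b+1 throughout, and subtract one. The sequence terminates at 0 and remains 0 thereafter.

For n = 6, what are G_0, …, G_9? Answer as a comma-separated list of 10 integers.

6, 7, 7, 7, 7, 7, 6, 5, 4, 3

i=0: 6 = 2·3 (b=3); 3→4: 2·4 = 8; 8−1 = 7
i=1: 7 = 4 + 3 (b=4); 4→5: 5 + 3 = 8; 8−1 = 7
i=2: 7 = 5 + 2 (b=5); 5→6: 6 + 2 = 8; 8−1 = 7
i=3: 7 = 6 + 1 (b=6); 6→7: 7 + 1 = 8; 8−1 = 7
i=4: 7 = 7 (b=7); 7→8: 8 = 8; 8−1 = 7
i=5: 7 = 7 (b=8); 8→9: 7 = 7; 7−1 = 6
i=6: 6 = 6 (b=9); 9→10: 6 = 6; 6−1 = 5
i=7: 5 = 5 (b=10); 10→11: 5 = 5; 5−1 = 4
i=8: 4 = 4 (b=11); 11→12: 4 = 4; 4−1 = 3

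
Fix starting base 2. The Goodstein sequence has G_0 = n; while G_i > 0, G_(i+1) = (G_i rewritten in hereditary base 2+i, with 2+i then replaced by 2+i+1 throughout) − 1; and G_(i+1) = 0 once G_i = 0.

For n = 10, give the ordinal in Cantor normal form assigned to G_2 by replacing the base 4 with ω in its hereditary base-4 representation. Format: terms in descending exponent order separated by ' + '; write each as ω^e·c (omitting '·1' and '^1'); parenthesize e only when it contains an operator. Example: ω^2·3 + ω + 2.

ω^(ω + 1) + 1

G_0=10  [base 2] 2^(2 + 1) + 2  →[2↦3]→  3^(3 + 1) + 3 = 84  −1 ⇒ G_1=83
G_1=83  [base 3] 3^(3 + 1) + 2  →[3↦4]→  4^(4 + 1) + 2 = 1026  −1 ⇒ G_2=1025
G_2=1025  [base 4] 4^(4 + 1) + 1  →[4↦5]→  5^(5 + 1) + 1 = 15626  −1 ⇒ G_3=15625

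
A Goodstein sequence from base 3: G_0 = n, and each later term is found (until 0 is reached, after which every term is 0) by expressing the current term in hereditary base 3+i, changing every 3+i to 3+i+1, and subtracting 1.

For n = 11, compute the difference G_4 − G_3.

G_0 = 11. HB_3(11) = 3^2 + 2. Bump = 18. G_1 = 17.
G_1 = 17. HB_4(17) = 4^2 + 1. Bump = 26. G_2 = 25.
G_2 = 25. HB_5(25) = 5^2. Bump = 36. G_3 = 35.
G_3 = 35. HB_6(35) = 5·6 + 5. Bump = 40. G_4 = 39.

4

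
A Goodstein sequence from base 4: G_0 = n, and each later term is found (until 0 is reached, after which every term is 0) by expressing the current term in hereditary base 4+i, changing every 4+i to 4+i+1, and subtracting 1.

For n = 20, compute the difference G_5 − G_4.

G_0=20  [base 4] 4^2 + 4  →[4↦5]→  5^2 + 5 = 30  −1 ⇒ G_1=29
G_1=29  [base 5] 5^2 + 4  →[5↦6]→  6^2 + 4 = 40  −1 ⇒ G_2=39
G_2=39  [base 6] 6^2 + 3  →[6↦7]→  7^2 + 3 = 52  −1 ⇒ G_3=51
G_3=51  [base 7] 7^2 + 2  →[7↦8]→  8^2 + 2 = 66  −1 ⇒ G_4=65
G_4=65  [base 8] 8^2 + 1  →[8↦9]→  9^2 + 1 = 82  −1 ⇒ G_5=81

16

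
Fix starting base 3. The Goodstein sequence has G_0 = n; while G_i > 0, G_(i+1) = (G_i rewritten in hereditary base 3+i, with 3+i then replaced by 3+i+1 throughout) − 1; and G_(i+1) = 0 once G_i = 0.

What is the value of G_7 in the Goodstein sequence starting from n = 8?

11

G_0=8  [base 3] 2·3 + 2  →[3↦4]→  2·4 + 2 = 10  −1 ⇒ G_1=9
G_1=9  [base 4] 2·4 + 1  →[4↦5]→  2·5 + 1 = 11  −1 ⇒ G_2=10
G_2=10  [base 5] 2·5  →[5↦6]→  2·6 = 12  −1 ⇒ G_3=11
G_3=11  [base 6] 6 + 5  →[6↦7]→  7 + 5 = 12  −1 ⇒ G_4=11
G_4=11  [base 7] 7 + 4  →[7↦8]→  8 + 4 = 12  −1 ⇒ G_5=11
G_5=11  [base 8] 8 + 3  →[8↦9]→  9 + 3 = 12  −1 ⇒ G_6=11
G_6=11  [base 9] 9 + 2  →[9↦10]→  10 + 2 = 12  −1 ⇒ G_7=11
G_7=11  [base 10] 10 + 1  →[10↦11]→  11 + 1 = 12  −1 ⇒ G_8=11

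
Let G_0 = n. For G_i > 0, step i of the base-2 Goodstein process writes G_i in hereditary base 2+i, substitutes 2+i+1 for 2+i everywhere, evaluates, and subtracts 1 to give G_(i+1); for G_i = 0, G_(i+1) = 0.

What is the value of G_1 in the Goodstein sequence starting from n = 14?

14 —HB2→ 2^(2 + 1) + 2^2 + 2 —bump→ 3^(3 + 1) + 3^3 + 3 = 111 —(−1)→ 110
110 —HB3→ 3^(3 + 1) + 3^3 + 2 —bump→ 4^(4 + 1) + 4^4 + 2 = 1282 —(−1)→ 1281

110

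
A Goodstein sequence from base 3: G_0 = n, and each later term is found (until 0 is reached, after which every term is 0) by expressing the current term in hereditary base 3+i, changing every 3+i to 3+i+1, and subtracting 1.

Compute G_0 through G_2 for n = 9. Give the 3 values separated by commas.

9, 15, 17

9 —HB3→ 3^2 —bump→ 4^2 = 16 —(−1)→ 15
15 —HB4→ 3·4 + 3 —bump→ 3·5 + 3 = 18 —(−1)→ 17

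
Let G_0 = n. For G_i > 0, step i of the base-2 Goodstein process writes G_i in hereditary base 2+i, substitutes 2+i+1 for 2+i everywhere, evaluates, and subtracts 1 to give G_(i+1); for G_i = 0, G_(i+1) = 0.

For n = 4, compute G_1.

26

G_0=4  [base 2] 2^2  →[2↦3]→  3^3 = 27  −1 ⇒ G_1=26
G_1=26  [base 3] 2·3^2 + 2·3 + 2  →[3↦4]→  2·4^2 + 2·4 + 2 = 42  −1 ⇒ G_2=41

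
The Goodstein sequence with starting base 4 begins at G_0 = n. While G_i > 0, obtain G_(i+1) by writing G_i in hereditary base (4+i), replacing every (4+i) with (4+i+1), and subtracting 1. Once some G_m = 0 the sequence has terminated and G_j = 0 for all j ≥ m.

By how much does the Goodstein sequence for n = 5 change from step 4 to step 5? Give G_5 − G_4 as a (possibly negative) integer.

(0) 5|_4 = 4 + 1 ↦ 5 + 1|_5 = 6 ⇒ 5
(1) 5|_5 = 5 ↦ 6|_6 = 6 ⇒ 5
(2) 5|_6 = 5 ↦ 5|_7 = 5 ⇒ 4
(3) 4|_7 = 4 ↦ 4|_8 = 4 ⇒ 3
(4) 3|_8 = 3 ↦ 3|_9 = 3 ⇒ 2

-1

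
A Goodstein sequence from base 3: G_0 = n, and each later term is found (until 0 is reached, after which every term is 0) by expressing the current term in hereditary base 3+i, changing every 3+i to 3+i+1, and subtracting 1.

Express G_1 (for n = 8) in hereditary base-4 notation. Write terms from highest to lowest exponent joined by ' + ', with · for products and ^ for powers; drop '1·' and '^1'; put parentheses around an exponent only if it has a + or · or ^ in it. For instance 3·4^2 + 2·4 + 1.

2·4 + 1

G_0=8  [base 3] 2·3 + 2  →[3↦4]→  2·4 + 2 = 10  −1 ⇒ G_1=9
G_1=9  [base 4] 2·4 + 1  →[4↦5]→  2·5 + 1 = 11  −1 ⇒ G_2=10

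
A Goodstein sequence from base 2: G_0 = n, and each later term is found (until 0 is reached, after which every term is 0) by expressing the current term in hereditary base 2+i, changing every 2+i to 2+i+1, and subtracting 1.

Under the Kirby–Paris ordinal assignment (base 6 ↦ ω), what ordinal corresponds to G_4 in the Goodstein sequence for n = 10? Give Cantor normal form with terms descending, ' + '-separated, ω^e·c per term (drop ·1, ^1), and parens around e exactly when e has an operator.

ω^ω·5 + ω^5·5 + ω^4·5 + ω^3·5 + ω^2·5 + ω·5 + 5

10 —HB2→ 2^(2 + 1) + 2 —bump→ 3^(3 + 1) + 3 = 84 —(−1)→ 83
83 —HB3→ 3^(3 + 1) + 2 —bump→ 4^(4 + 1) + 2 = 1026 —(−1)→ 1025
1025 —HB4→ 4^(4 + 1) + 1 —bump→ 5^(5 + 1) + 1 = 15626 —(−1)→ 15625
15625 —HB5→ 5^(5 + 1) —bump→ 6^(6 + 1) = 279936 —(−1)→ 279935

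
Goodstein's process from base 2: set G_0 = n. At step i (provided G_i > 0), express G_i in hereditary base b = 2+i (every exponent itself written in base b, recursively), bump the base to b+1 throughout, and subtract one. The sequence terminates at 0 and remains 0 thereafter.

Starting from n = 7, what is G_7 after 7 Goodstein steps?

37665879

[0] 7 ≡ 2^2 + 2 + 1 (base 2). Lift 3: 31. −1: 30.
[1] 30 ≡ 3^3 + 3 (base 3). Lift 4: 260. −1: 259.
[2] 259 ≡ 4^4 + 3 (base 4). Lift 5: 3128. −1: 3127.
[3] 3127 ≡ 5^5 + 2 (base 5). Lift 6: 46658. −1: 46657.
[4] 46657 ≡ 6^6 + 1 (base 6). Lift 7: 823544. −1: 823543.
[5] 823543 ≡ 7^7 (base 7). Lift 8: 16777216. −1: 16777215.
[6] 16777215 ≡ 7·8^7 + 7·8^6 + 7·8^5 + 7·8^4 + 7·8^3 + 7·8^2 + 7·8 + 7 (base 8). Lift 9: 37665880. −1: 37665879.
[7] 37665879 ≡ 7·9^7 + 7·9^6 + 7·9^5 + 7·9^4 + 7·9^3 + 7·9^2 + 7·9 + 6 (base 9). Lift 10: 77777776. −1: 77777775.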